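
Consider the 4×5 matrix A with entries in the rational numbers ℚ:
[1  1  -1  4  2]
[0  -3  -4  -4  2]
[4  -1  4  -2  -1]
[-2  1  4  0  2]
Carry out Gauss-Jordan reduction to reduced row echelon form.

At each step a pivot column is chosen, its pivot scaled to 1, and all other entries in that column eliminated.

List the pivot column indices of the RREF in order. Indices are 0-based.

[1] R0 /= 1  ⇒  (1, 1, -1, 4, 2)
     R2 -= 4·R0  ⇒  (0, -5, 8, -18, -9)
     R3 -= -2·R0  ⇒  (0, 3, 2, 8, 6)
[2] R1 /= -3  ⇒  (0, 1, 4/3, 4/3, -2/3)
     R0 -= 1·R1  ⇒  (1, 0, -7/3, 8/3, 8/3)
     R2 -= -5·R1  ⇒  (0, 0, 44/3, -34/3, -37/3)
     R3 -= 3·R1  ⇒  (0, 0, -2, 4, 8)
[3] R2 /= 44/3  ⇒  (0, 0, 1, -17/22, -37/44)
     R0 -= -7/3·R2  ⇒  (1, 0, 0, 19/22, 31/44)
     R1 -= 4/3·R2  ⇒  (0, 1, 0, 26/11, 5/11)
     R3 -= -2·R2  ⇒  (0, 0, 0, 27/11, 139/22)
[4] R3 /= 27/11  ⇒  (0, 0, 0, 1, 139/54)
     R0 -= 19/22·R3  ⇒  (1, 0, 0, 0, -41/27)
     R1 -= 26/11·R3  ⇒  (0, 1, 0, 0, -152/27)
     R2 -= -17/22·R3  ⇒  (0, 0, 1, 0, 31/27)

pivot columns: 0, 1, 2, 3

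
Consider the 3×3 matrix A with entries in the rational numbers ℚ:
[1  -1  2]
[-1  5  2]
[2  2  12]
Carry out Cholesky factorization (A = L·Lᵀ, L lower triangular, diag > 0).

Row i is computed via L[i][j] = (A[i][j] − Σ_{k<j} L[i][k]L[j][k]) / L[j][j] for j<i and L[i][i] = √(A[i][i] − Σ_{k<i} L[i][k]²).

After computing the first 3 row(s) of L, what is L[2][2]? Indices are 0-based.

L[2][2] = 2

Step 1: L[0][0] = √(1) = 1.
  L[1][0] = (-1) / L[0][0] = -1.
Step 2: L[1][1] = √(4) = 2.
  L[2][0] = (2) / L[0][0] = 2.
  L[2][1] = (4) / L[1][1] = 2.
Step 3: L[2][2] = √(4) = 2.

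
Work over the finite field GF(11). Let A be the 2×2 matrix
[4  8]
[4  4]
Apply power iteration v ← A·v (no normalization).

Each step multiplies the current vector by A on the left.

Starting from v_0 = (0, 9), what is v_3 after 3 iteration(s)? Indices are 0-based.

v_3 = (7, 6)

v_0 = (0, 9).
v_1 = A·v_0 = (6, 3).
v_2 = A·v_1 = (4, 3).
v_3 = A·v_2 = (7, 6).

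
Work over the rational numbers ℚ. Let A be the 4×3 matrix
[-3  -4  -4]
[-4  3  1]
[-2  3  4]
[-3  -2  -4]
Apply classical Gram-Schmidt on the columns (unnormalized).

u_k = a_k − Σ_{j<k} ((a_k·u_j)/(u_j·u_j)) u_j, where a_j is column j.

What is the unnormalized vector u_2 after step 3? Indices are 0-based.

u_2 = (20/19, -31/38, 59/38, -1)

Step 1: u_0 = a_0 = (-3, -4, -2, -3).
Step 2: u_1 = a_1 − (0)·u_0 = (-4, 3, 3, -2).
Step 3: u_2 = a_2 − (6/19)·u_0 − (39/38)·u_1 = (20/19, -31/38, 59/38, -1).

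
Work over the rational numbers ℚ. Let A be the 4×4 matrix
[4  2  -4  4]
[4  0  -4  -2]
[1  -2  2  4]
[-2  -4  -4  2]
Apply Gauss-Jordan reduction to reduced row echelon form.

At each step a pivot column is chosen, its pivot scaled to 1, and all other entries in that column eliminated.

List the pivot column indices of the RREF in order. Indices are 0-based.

pivot columns: 0, 1, 2, 3

step 1: normalize row 0 (÷4) = (1, 1/2, -1, 1)
  row 1: subtract 4×row0 = (0, -2, 0, -6)
  row 2: subtract 1×row0 = (0, -5/2, 3, 3)
  row 3: subtract -2×row0 = (0, -3, -6, 4)
step 2: normalize row 1 (÷-2) = (0, 1, 0, 3)
  row 0: subtract 1/2×row1 = (1, 0, -1, -1/2)
  row 2: subtract -5/2×row1 = (0, 0, 3, 21/2)
  row 3: subtract -3×row1 = (0, 0, -6, 13)
step 3: normalize row 2 (÷3) = (0, 0, 1, 7/2)
  row 0: subtract -1×row2 = (1, 0, 0, 3)
  row 3: subtract -6×row2 = (0, 0, 0, 34)
step 4: normalize row 3 (÷34) = (0, 0, 0, 1)
  row 0: subtract 3×row3 = (1, 0, 0, 0)
  row 1: subtract 3×row3 = (0, 1, 0, 0)
  row 2: subtract 7/2×row3 = (0, 0, 1, 0)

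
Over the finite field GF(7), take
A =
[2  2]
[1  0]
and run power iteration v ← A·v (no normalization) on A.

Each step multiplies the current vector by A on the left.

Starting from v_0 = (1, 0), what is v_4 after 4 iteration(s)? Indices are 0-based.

v_4 = (2, 2)

v_0 = (1, 0).
v_1 = A·v_0 = (2, 1).
v_2 = A·v_1 = (6, 2).
v_3 = A·v_2 = (2, 6).
v_4 = A·v_3 = (2, 2).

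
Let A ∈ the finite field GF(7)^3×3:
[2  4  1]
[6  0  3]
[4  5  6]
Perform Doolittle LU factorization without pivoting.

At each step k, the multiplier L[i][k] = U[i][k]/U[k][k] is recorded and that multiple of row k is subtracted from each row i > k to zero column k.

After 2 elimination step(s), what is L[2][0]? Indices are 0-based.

L[2][0] = 2

k=0: U[0][0]=2
  eliminate (1,0): mult=3, new row 1: (0, 2, 0); set L[1][0]=3
  eliminate (2,0): mult=2, new row 2: (0, 4, 4); set L[2][0]=2
k=1: U[1][1]=2
  eliminate (2,1): mult=2, new row 2: (0, 0, 4); set L[2][1]=2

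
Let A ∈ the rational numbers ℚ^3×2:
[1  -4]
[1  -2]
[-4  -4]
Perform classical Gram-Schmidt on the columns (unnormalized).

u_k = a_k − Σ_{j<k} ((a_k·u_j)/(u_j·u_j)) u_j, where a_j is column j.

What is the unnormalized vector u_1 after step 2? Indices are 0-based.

Step 1: u_0 = a_0 = (1, 1, -4).
Step 2: u_1 = a_1 − (5/9)·u_0 = (-41/9, -23/9, -16/9).

u_1 = (-41/9, -23/9, -16/9)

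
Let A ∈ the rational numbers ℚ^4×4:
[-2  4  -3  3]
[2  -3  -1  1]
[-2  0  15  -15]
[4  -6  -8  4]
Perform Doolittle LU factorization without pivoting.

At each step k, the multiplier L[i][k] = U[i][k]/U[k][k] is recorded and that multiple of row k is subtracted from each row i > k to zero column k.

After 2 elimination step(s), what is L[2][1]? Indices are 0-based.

[col 0] pivot -2
  R1 -= -1*R0 → (0, 1, -4, 4)  (L[1][0] := -1)
  R2 -= 1*R0 → (0, -4, 18, -18)  (L[2][0] := 1)
  R3 -= -2*R0 → (0, 2, -14, 10)  (L[3][0] := -2)
[col 1] pivot 1
  R2 -= -4*R1 → (0, 0, 2, -2)  (L[2][1] := -4)
  R3 -= 2*R1 → (0, 0, -6, 2)  (L[3][1] := 2)

L[2][1] = -4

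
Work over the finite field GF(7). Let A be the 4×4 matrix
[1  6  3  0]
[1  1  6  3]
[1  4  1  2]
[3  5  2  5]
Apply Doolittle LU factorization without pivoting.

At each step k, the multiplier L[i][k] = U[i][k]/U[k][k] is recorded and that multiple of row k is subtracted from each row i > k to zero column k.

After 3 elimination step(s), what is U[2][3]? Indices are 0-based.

Step 1: pivot at (0,0) is 1.
  row1 ← row1 − (1)·row0  ⇒  L[1][0]=1, U row1=(0, 2, 3, 3)
  row2 ← row2 − (1)·row0  ⇒  L[2][0]=1, U row2=(0, 5, 5, 2)
  row3 ← row3 − (3)·row0  ⇒  L[3][0]=3, U row3=(0, 1, 0, 5)
Step 2: pivot at (1,1) is 2.
  row2 ← row2 − (6)·row1  ⇒  L[2][1]=6, U row2=(0, 0, 1, 5)
  row3 ← row3 − (4)·row1  ⇒  L[3][1]=4, U row3=(0, 0, 2, 0)
Step 3: pivot at (2,2) is 1.
  row3 ← row3 − (2)·row2  ⇒  L[3][2]=2, U row3=(0, 0, 0, 4)

U[2][3] = 5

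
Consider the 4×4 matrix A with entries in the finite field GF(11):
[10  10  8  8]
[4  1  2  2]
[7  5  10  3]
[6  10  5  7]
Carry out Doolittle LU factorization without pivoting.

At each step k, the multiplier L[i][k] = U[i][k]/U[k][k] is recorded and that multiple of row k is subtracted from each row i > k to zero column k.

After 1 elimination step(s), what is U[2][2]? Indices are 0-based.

U[2][2] = 0

Step 1: pivot at (0,0) is 10.
  row1 ← row1 − (7)·row0  ⇒  L[1][0]=7, U row1=(0, 8, 1, 1)
  row2 ← row2 − (4)·row0  ⇒  L[2][0]=4, U row2=(0, 9, 0, 4)
  row3 ← row3 − (5)·row0  ⇒  L[3][0]=5, U row3=(0, 4, 9, 0)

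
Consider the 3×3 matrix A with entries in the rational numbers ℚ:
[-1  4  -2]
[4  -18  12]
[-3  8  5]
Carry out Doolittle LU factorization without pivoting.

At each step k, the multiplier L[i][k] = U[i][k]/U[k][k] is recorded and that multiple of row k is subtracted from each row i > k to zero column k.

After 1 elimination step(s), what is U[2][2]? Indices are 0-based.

U[2][2] = 11

k=0: U[0][0]=-1
  eliminate (1,0): mult=-4, new row 1: (0, -2, 4); set L[1][0]=-4
  eliminate (2,0): mult=3, new row 2: (0, -4, 11); set L[2][0]=3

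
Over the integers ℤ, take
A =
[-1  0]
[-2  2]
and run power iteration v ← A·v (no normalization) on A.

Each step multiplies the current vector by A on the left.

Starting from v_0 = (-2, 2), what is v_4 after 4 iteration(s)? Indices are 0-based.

v_0 = (-2, 2).
v_1 = A·v_0 = (2, 8).
v_2 = A·v_1 = (-2, 12).
v_3 = A·v_2 = (2, 28).
v_4 = A·v_3 = (-2, 52).

v_4 = (-2, 52)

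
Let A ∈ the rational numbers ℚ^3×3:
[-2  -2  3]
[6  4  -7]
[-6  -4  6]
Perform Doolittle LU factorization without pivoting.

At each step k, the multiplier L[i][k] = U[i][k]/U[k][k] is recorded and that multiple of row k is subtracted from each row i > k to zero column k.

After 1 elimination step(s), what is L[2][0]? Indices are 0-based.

Step 1: pivot at (0,0) is -2.
  row1 ← row1 − (-3)·row0  ⇒  L[1][0]=-3, U row1=(0, -2, 2)
  row2 ← row2 − (3)·row0  ⇒  L[2][0]=3, U row2=(0, 2, -3)

L[2][0] = 3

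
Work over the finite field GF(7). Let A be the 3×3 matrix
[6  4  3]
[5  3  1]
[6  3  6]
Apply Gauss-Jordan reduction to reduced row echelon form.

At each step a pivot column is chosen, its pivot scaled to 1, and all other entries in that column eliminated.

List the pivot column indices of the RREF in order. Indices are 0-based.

pivot columns: 0, 1, 2

pivot(0,0)=6: scale R0 → (1, 3, 4)
  clear (1,0): R1 −= (5)R0 → (0, 2, 2)
  clear (2,0): R2 −= (6)R0 → (0, 6, 3)
pivot(1,1)=2: scale R1 → (0, 1, 1)
  clear (0,1): R0 −= (3)R1 → (1, 0, 1)
  clear (2,1): R2 −= (6)R1 → (0, 0, 4)
pivot(2,2)=4: scale R2 → (0, 0, 1)
  clear (0,2): R0 −= (1)R2 → (1, 0, 0)
  clear (1,2): R1 −= (1)R2 → (0, 1, 0)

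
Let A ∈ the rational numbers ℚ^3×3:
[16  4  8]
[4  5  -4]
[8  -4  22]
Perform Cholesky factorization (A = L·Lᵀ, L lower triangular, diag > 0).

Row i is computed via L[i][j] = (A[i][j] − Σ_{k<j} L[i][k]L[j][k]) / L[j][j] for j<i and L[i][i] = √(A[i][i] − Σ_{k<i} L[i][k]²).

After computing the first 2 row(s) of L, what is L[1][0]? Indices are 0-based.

Step 1: L[0][0] = √(16) = 4.
  L[1][0] = (4) / L[0][0] = 1.
Step 2: L[1][1] = √(4) = 2.

L[1][0] = 1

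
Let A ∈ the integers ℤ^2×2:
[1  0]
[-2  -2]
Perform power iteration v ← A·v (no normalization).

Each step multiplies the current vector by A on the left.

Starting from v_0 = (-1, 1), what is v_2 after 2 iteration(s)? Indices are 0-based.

v_2 = (-1, 2)

v_0 = (-1, 1).
v_1 = A·v_0 = (-1, 0).
v_2 = A·v_1 = (-1, 2).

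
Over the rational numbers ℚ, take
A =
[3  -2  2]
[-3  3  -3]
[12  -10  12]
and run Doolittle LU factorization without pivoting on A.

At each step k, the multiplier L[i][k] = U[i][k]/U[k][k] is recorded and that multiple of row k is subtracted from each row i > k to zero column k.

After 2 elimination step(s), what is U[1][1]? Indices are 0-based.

k=0: U[0][0]=3
  eliminate (1,0): mult=-1, new row 1: (0, 1, -1); set L[1][0]=-1
  eliminate (2,0): mult=4, new row 2: (0, -2, 4); set L[2][0]=4
k=1: U[1][1]=1
  eliminate (2,1): mult=-2, new row 2: (0, 0, 2); set L[2][1]=-2

U[1][1] = 1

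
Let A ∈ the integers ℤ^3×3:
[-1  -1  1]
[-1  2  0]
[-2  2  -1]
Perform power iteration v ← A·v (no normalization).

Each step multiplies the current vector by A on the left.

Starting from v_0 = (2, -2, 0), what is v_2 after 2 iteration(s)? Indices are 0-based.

v_2 = (-2, -12, -4)

v_0 = (2, -2, 0).
v_1 = A·v_0 = (0, -6, -8).
v_2 = A·v_1 = (-2, -12, -4).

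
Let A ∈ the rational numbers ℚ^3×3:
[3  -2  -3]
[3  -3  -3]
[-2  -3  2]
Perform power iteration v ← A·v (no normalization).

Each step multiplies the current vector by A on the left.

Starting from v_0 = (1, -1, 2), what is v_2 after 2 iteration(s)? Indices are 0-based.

v_0 = (1, -1, 2).
v_1 = A·v_0 = (-1, 0, 5).
v_2 = A·v_1 = (-18, -18, 12).

v_2 = (-18, -18, 12)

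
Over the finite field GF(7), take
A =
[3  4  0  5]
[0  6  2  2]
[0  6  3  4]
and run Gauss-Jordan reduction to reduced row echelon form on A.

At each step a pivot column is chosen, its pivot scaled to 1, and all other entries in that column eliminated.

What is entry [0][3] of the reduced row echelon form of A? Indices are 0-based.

M[0][3] = 6

pivot(0,0)=3: scale R0 → (1, 6, 0, 4)
pivot(1,1)=6: scale R1 → (0, 1, 5, 5)
  clear (0,1): R0 −= (6)R1 → (1, 0, 5, 2)
  clear (2,1): R2 −= (6)R1 → (0, 0, 1, 2)
pivot(2,2)=1: scale R2 → (0, 0, 1, 2)
  clear (0,2): R0 −= (5)R2 → (1, 0, 0, 6)
  clear (1,2): R1 −= (5)R2 → (0, 1, 0, 2)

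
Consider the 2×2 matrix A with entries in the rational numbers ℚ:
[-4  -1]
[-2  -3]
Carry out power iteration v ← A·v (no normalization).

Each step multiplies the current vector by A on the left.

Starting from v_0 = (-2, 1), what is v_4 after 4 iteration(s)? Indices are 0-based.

v_0 = (-2, 1).
v_1 = A·v_0 = (7, 1).
v_2 = A·v_1 = (-29, -17).
v_3 = A·v_2 = (133, 109).
v_4 = A·v_3 = (-641, -593).

v_4 = (-641, -593)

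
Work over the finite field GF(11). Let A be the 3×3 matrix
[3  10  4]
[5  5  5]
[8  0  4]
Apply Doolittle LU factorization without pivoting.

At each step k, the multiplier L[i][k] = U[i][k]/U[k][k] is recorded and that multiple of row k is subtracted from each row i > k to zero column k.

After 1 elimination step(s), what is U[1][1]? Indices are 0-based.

U[1][1] = 3

k=0: U[0][0]=3
  eliminate (1,0): mult=9, new row 1: (0, 3, 2); set L[1][0]=9
  eliminate (2,0): mult=10, new row 2: (0, 10, 8); set L[2][0]=10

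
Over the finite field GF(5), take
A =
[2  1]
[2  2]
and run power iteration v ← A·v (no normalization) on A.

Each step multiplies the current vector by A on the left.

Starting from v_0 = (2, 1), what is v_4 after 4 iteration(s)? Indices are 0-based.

v_0 = (2, 1).
v_1 = A·v_0 = (0, 1).
v_2 = A·v_1 = (1, 2).
v_3 = A·v_2 = (4, 1).
v_4 = A·v_3 = (4, 0).

v_4 = (4, 0)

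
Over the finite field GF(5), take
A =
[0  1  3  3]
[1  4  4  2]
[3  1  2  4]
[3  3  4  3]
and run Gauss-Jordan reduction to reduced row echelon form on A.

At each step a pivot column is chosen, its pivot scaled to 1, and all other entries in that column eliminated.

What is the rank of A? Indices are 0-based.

step 1: exchange rows 0,1
step 1: normalize row 0 (÷1) = (1, 4, 4, 2)
  row 2: subtract 3×row0 = (0, 4, 0, 3)
  row 3: subtract 3×row0 = (0, 1, 2, 2)
step 2: normalize row 1 (÷1) = (0, 1, 3, 3)
  row 0: subtract 4×row1 = (1, 0, 2, 0)
  row 2: subtract 4×row1 = (0, 0, 3, 1)
  row 3: subtract 1×row1 = (0, 0, 4, 4)
step 3: normalize row 2 (÷3) = (0, 0, 1, 2)
  row 0: subtract 2×row2 = (1, 0, 0, 1)
  row 1: subtract 3×row2 = (0, 1, 0, 2)
  row 3: subtract 4×row2 = (0, 0, 0, 1)
step 4: normalize row 3 (÷1) = (0, 0, 0, 1)
  row 0: subtract 1×row3 = (1, 0, 0, 0)
  row 1: subtract 2×row3 = (0, 1, 0, 0)
  row 2: subtract 2×row3 = (0, 0, 1, 0)

rank = 4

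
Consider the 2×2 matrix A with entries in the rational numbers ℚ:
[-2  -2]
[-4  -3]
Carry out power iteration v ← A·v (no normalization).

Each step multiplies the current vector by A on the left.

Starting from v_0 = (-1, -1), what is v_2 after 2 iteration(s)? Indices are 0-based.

v_0 = (-1, -1).
v_1 = A·v_0 = (4, 7).
v_2 = A·v_1 = (-22, -37).

v_2 = (-22, -37)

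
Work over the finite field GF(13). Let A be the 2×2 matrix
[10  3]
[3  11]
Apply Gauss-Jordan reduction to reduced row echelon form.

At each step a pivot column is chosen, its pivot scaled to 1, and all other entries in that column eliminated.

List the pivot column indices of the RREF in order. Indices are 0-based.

pivot(0,0)=10: scale R0 → (1, 12)
  clear (1,0): R1 −= (3)R0 → (0, 1)
pivot(1,1)=1: scale R1 → (0, 1)
  clear (0,1): R0 −= (12)R1 → (1, 0)

pivot columns: 0, 1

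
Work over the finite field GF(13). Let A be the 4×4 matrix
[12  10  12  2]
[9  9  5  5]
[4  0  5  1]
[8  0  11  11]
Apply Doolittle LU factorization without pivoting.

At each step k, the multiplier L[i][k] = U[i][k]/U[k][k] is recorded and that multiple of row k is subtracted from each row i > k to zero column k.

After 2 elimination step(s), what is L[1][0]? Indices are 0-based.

L[1][0] = 4

[col 0] pivot 12
  R1 -= 4*R0 → (0, 8, 9, 10)  (L[1][0] := 4)
  R2 -= 9*R0 → (0, 1, 1, 9)  (L[2][0] := 9)
  R3 -= 5*R0 → (0, 2, 3, 1)  (L[3][0] := 5)
[col 1] pivot 8
  R2 -= 5*R1 → (0, 0, 8, 11)  (L[2][1] := 5)
  R3 -= 10*R1 → (0, 0, 4, 5)  (L[3][1] := 10)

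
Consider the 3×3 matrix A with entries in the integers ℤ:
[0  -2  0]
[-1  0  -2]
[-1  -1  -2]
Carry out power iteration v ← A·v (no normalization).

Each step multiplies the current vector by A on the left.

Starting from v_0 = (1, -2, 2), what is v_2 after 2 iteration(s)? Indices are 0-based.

v_0 = (1, -2, 2).
v_1 = A·v_0 = (4, -5, -3).
v_2 = A·v_1 = (10, 2, 7).

v_2 = (10, 2, 7)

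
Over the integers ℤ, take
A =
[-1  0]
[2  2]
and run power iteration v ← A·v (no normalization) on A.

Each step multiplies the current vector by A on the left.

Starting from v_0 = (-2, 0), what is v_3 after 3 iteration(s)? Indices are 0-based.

v_3 = (2, -12)

v_0 = (-2, 0).
v_1 = A·v_0 = (2, -4).
v_2 = A·v_1 = (-2, -4).
v_3 = A·v_2 = (2, -12).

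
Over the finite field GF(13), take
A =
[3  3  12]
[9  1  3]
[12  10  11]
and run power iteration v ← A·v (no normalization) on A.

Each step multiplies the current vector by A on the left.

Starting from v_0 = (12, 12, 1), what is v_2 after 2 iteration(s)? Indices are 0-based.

v_0 = (12, 12, 1).
v_1 = A·v_0 = (6, 6, 2).
v_2 = A·v_1 = (8, 1, 11).

v_2 = (8, 1, 11)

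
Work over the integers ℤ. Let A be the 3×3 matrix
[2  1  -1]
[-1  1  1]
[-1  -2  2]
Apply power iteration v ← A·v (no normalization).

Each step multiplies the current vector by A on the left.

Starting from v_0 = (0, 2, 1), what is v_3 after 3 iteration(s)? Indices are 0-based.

v_0 = (0, 2, 1).
v_1 = A·v_0 = (1, 3, -2).
v_2 = A·v_1 = (7, 0, -11).
v_3 = A·v_2 = (25, -18, -29).

v_3 = (25, -18, -29)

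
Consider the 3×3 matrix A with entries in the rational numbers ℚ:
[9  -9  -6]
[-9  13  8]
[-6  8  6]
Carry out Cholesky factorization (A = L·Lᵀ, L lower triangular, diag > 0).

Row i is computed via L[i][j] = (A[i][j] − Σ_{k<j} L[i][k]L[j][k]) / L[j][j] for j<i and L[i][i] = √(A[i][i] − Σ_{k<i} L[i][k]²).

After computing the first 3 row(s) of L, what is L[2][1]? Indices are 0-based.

L[2][1] = 1

Step 1: L[0][0] = √(9) = 3.
  L[1][0] = (-9) / L[0][0] = -3.
Step 2: L[1][1] = √(4) = 2.
  L[2][0] = (-6) / L[0][0] = -2.
  L[2][1] = (2) / L[1][1] = 1.
Step 3: L[2][2] = √(1) = 1.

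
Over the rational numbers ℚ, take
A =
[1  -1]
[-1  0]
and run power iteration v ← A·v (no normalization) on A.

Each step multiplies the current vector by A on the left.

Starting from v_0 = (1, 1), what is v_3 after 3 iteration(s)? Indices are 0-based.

v_3 = (1, -1)

v_0 = (1, 1).
v_1 = A·v_0 = (0, -1).
v_2 = A·v_1 = (1, 0).
v_3 = A·v_2 = (1, -1).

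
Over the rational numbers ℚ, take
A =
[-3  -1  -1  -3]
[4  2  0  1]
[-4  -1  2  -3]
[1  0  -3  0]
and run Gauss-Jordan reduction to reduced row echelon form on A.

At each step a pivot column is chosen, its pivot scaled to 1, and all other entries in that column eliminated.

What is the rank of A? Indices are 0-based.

[1] R0 /= -3  ⇒  (1, 1/3, 1/3, 1)
     R1 -= 4·R0  ⇒  (0, 2/3, -4/3, -3)
     R2 -= -4·R0  ⇒  (0, 1/3, 10/3, 1)
     R3 -= 1·R0  ⇒  (0, -1/3, -10/3, -1)
[2] R1 /= 2/3  ⇒  (0, 1, -2, -9/2)
     R0 -= 1/3·R1  ⇒  (1, 0, 1, 5/2)
     R2 -= 1/3·R1  ⇒  (0, 0, 4, 5/2)
     R3 -= -1/3·R1  ⇒  (0, 0, -4, -5/2)
[3] R2 /= 4  ⇒  (0, 0, 1, 5/8)
     R0 -= 1·R2  ⇒  (1, 0, 0, 15/8)
     R1 -= -2·R2  ⇒  (0, 1, 0, -13/4)
     R3 -= -4·R2  ⇒  (0, 0, 0, 0)
column 3 empty below row 3

rank = 3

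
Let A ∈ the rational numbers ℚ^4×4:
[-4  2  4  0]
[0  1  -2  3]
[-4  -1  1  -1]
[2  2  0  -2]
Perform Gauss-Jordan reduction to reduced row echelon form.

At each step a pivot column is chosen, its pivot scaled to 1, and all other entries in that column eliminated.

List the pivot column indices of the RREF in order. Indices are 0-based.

[1] R0 /= -4  ⇒  (1, -1/2, -1, 0)
     R2 -= -4·R0  ⇒  (0, -3, -3, -1)
     R3 -= 2·R0  ⇒  (0, 3, 2, -2)
[2] R1 /= 1  ⇒  (0, 1, -2, 3)
     R0 -= -1/2·R1  ⇒  (1, 0, -2, 3/2)
     R2 -= -3·R1  ⇒  (0, 0, -9, 8)
     R3 -= 3·R1  ⇒  (0, 0, 8, -11)
[3] R2 /= -9  ⇒  (0, 0, 1, -8/9)
     R0 -= -2·R2  ⇒  (1, 0, 0, -5/18)
     R1 -= -2·R2  ⇒  (0, 1, 0, 11/9)
     R3 -= 8·R2  ⇒  (0, 0, 0, -35/9)
[4] R3 /= -35/9  ⇒  (0, 0, 0, 1)
     R0 -= -5/18·R3  ⇒  (1, 0, 0, 0)
     R1 -= 11/9·R3  ⇒  (0, 1, 0, 0)
     R2 -= -8/9·R3  ⇒  (0, 0, 1, 0)

pivot columns: 0, 1, 2, 3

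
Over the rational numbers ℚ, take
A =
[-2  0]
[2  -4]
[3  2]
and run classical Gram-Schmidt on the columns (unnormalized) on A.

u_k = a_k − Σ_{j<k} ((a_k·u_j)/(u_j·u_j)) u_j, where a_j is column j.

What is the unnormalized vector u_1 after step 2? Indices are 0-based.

Step 1: u_0 = a_0 = (-2, 2, 3).
Step 2: u_1 = a_1 − (-2/17)·u_0 = (-4/17, -64/17, 40/17).

u_1 = (-4/17, -64/17, 40/17)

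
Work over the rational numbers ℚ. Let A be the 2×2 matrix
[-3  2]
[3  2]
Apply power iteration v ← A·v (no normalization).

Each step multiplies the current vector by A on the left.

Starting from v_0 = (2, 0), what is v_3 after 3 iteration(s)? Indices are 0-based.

v_3 = (-102, 78)

v_0 = (2, 0).
v_1 = A·v_0 = (-6, 6).
v_2 = A·v_1 = (30, -6).
v_3 = A·v_2 = (-102, 78).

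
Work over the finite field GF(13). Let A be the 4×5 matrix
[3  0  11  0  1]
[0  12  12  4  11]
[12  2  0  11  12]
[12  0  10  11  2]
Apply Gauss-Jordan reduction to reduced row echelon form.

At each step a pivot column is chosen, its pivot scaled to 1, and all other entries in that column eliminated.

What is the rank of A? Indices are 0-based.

rank = 4

step 1: normalize row 0 (÷3) = (1, 0, 8, 0, 9)
  row 2: subtract 12×row0 = (0, 2, 8, 11, 8)
  row 3: subtract 12×row0 = (0, 0, 5, 11, 11)
step 2: normalize row 1 (÷12) = (0, 1, 1, 9, 2)
  row 2: subtract 2×row1 = (0, 0, 6, 6, 4)
step 3: normalize row 2 (÷6) = (0, 0, 1, 1, 5)
  row 0: subtract 8×row2 = (1, 0, 0, 5, 8)
  row 1: subtract 1×row2 = (0, 1, 0, 8, 10)
  row 3: subtract 5×row2 = (0, 0, 0, 6, 12)
step 4: normalize row 3 (÷6) = (0, 0, 0, 1, 2)
  row 0: subtract 5×row3 = (1, 0, 0, 0, 11)
  row 1: subtract 8×row3 = (0, 1, 0, 0, 7)
  row 2: subtract 1×row3 = (0, 0, 1, 0, 3)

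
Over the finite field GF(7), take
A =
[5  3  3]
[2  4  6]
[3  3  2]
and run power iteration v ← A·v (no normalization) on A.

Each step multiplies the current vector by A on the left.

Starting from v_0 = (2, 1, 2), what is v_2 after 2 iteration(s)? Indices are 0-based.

v_0 = (2, 1, 2).
v_1 = A·v_0 = (5, 6, 6).
v_2 = A·v_1 = (5, 0, 3).

v_2 = (5, 0, 3)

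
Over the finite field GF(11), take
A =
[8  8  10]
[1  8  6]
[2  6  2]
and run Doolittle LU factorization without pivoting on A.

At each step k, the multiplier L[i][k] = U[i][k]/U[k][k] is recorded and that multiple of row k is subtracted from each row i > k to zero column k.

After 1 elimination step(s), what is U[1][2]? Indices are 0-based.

[col 0] pivot 8
  R1 -= 7*R0 → (0, 7, 2)  (L[1][0] := 7)
  R2 -= 3*R0 → (0, 4, 5)  (L[2][0] := 3)

U[1][2] = 2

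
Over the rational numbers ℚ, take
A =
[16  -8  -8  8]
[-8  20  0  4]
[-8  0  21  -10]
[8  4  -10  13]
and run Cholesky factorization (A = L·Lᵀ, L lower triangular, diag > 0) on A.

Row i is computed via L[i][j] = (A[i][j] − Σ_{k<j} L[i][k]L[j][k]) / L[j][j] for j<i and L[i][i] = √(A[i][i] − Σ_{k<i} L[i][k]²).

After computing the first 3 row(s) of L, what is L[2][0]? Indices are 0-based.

Step 1: L[0][0] = √(16) = 4.
  L[1][0] = (-8) / L[0][0] = -2.
Step 2: L[1][1] = √(16) = 4.
  L[2][0] = (-8) / L[0][0] = -2.
  L[2][1] = (-4) / L[1][1] = -1.
Step 3: L[2][2] = √(16) = 4.

L[2][0] = -2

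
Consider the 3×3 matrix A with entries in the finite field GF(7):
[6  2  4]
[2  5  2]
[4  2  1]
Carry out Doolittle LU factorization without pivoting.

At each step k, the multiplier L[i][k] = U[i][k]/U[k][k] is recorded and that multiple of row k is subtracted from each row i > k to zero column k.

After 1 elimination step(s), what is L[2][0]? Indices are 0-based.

[col 0] pivot 6
  R1 -= 5*R0 → (0, 2, 3)  (L[1][0] := 5)
  R2 -= 3*R0 → (0, 3, 3)  (L[2][0] := 3)

L[2][0] = 3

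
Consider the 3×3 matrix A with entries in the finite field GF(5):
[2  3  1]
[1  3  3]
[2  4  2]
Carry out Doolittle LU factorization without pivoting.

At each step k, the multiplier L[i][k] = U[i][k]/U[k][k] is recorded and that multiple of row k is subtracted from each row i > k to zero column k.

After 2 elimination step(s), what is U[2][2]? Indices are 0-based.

k=0: U[0][0]=2
  eliminate (1,0): mult=3, new row 1: (0, 4, 0); set L[1][0]=3
  eliminate (2,0): mult=1, new row 2: (0, 1, 1); set L[2][0]=1
k=1: U[1][1]=4
  eliminate (2,1): mult=4, new row 2: (0, 0, 1); set L[2][1]=4

U[2][2] = 1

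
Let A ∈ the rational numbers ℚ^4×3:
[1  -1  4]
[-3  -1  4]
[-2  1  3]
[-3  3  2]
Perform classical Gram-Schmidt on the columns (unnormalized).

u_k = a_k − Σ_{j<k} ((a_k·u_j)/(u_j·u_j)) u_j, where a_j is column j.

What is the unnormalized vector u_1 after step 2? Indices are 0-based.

Step 1: u_0 = a_0 = (1, -3, -2, -3).
Step 2: u_1 = a_1 − (-9/23)·u_0 = (-14/23, -50/23, 5/23, 42/23).

u_1 = (-14/23, -50/23, 5/23, 42/23)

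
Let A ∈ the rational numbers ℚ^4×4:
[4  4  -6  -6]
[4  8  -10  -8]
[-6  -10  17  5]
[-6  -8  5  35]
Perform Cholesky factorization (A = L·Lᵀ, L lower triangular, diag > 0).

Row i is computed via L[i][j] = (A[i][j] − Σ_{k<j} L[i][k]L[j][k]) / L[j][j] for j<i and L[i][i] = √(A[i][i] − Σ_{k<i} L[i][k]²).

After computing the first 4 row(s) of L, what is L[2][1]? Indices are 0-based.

Step 1: L[0][0] = √(4) = 2.
  L[1][0] = (4) / L[0][0] = 2.
Step 2: L[1][1] = √(4) = 2.
  L[2][0] = (-6) / L[0][0] = -3.
  L[2][1] = (-4) / L[1][1] = -2.
Step 3: L[2][2] = √(4) = 2.
  L[3][0] = (-6) / L[0][0] = -3.
  L[3][1] = (-2) / L[1][1] = -1.
  L[3][2] = (-6) / L[2][2] = -3.
Step 4: L[3][3] = √(16) = 4.

L[2][1] = -2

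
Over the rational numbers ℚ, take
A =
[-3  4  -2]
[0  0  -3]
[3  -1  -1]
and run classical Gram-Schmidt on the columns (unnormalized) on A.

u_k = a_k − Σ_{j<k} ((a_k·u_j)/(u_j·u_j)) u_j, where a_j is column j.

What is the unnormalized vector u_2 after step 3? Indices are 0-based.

Step 1: u_0 = a_0 = (-3, 0, 3).
Step 2: u_1 = a_1 − (-5/6)·u_0 = (3/2, 0, 3/2).
Step 3: u_2 = a_2 − (1/6)·u_0 − (-1)·u_1 = (0, -3, 0).

u_2 = (0, -3, 0)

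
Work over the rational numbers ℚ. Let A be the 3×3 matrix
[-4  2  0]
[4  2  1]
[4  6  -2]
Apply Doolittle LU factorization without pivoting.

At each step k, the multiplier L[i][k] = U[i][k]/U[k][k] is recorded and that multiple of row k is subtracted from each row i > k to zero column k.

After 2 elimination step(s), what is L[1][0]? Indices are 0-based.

L[1][0] = -1

k=0: U[0][0]=-4
  eliminate (1,0): mult=-1, new row 1: (0, 4, 1); set L[1][0]=-1
  eliminate (2,0): mult=-1, new row 2: (0, 8, -2); set L[2][0]=-1
k=1: U[1][1]=4
  eliminate (2,1): mult=2, new row 2: (0, 0, -4); set L[2][1]=2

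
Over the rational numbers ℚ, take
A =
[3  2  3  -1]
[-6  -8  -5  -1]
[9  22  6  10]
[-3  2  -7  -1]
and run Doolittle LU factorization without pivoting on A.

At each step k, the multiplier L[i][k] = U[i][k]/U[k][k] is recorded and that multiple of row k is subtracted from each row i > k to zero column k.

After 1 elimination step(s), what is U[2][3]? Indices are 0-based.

[col 0] pivot 3
  R1 -= -2*R0 → (0, -4, 1, -3)  (L[1][0] := -2)
  R2 -= 3*R0 → (0, 16, -3, 13)  (L[2][0] := 3)
  R3 -= -1*R0 → (0, 4, -4, -2)  (L[3][0] := -1)

U[2][3] = 13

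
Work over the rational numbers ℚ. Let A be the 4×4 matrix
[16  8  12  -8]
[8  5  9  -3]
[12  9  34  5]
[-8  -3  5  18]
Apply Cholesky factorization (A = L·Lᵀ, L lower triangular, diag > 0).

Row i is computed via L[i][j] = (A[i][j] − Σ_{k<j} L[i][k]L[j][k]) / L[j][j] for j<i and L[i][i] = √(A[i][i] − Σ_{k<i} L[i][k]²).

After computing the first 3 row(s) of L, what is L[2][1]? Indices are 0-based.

Step 1: L[0][0] = √(16) = 4.
  L[1][0] = (8) / L[0][0] = 2.
Step 2: L[1][1] = √(1) = 1.
  L[2][0] = (12) / L[0][0] = 3.
  L[2][1] = (3) / L[1][1] = 3.
Step 3: L[2][2] = √(16) = 4.

L[2][1] = 3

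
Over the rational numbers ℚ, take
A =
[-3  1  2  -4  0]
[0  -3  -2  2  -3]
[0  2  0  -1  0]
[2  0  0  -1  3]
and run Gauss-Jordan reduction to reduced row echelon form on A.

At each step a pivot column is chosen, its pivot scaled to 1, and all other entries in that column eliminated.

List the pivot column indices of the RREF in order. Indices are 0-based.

pivot columns: 0, 1, 2, 3

pivot(0,0)=-3: scale R0 → (1, -1/3, -2/3, 4/3, 0)
  clear (3,0): R3 −= (2)R0 → (0, 2/3, 4/3, -11/3, 3)
pivot(1,1)=-3: scale R1 → (0, 1, 2/3, -2/3, 1)
  clear (0,1): R0 −= (-1/3)R1 → (1, 0, -4/9, 10/9, 1/3)
  clear (2,1): R2 −= (2)R1 → (0, 0, -4/3, 1/3, -2)
  clear (3,1): R3 −= (2/3)R1 → (0, 0, 8/9, -29/9, 7/3)
pivot(2,2)=-4/3: scale R2 → (0, 0, 1, -1/4, 3/2)
  clear (0,2): R0 −= (-4/9)R2 → (1, 0, 0, 1, 1)
  clear (1,2): R1 −= (2/3)R2 → (0, 1, 0, -1/2, 0)
  clear (3,2): R3 −= (8/9)R2 → (0, 0, 0, -3, 1)
pivot(3,3)=-3: scale R3 → (0, 0, 0, 1, -1/3)
  clear (0,3): R0 −= (1)R3 → (1, 0, 0, 0, 4/3)
  clear (1,3): R1 −= (-1/2)R3 → (0, 1, 0, 0, -1/6)
  clear (2,3): R2 −= (-1/4)R3 → (0, 0, 1, 0, 17/12)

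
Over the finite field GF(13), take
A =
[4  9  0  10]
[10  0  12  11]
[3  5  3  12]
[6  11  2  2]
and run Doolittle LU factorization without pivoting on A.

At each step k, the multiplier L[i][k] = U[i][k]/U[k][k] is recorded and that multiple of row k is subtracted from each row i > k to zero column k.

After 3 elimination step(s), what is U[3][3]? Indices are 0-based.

U[3][3] = 8

[col 0] pivot 4
  R1 -= 9*R0 → (0, 10, 12, 12)  (L[1][0] := 9)
  R2 -= 4*R0 → (0, 8, 3, 11)  (L[2][0] := 4)
  R3 -= 8*R0 → (0, 4, 2, 0)  (L[3][0] := 8)
[col 1] pivot 10
  R2 -= 6*R1 → (0, 0, 9, 4)  (L[2][1] := 6)
  R3 -= 3*R1 → (0, 0, 5, 3)  (L[3][1] := 3)
[col 2] pivot 9
  R3 -= 2*R2 → (0, 0, 0, 8)  (L[3][2] := 2)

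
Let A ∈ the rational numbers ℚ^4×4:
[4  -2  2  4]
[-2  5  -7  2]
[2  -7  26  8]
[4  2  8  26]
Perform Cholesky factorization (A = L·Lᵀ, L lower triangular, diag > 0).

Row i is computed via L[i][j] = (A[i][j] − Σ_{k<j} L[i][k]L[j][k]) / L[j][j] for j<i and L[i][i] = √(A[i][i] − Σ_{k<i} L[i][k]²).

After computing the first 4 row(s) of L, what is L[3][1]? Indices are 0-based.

Step 1: L[0][0] = √(4) = 2.
  L[1][0] = (-2) / L[0][0] = -1.
Step 2: L[1][1] = √(4) = 2.
  L[2][0] = (2) / L[0][0] = 1.
  L[2][1] = (-6) / L[1][1] = -3.
Step 3: L[2][2] = √(16) = 4.
  L[3][0] = (4) / L[0][0] = 2.
  L[3][1] = (4) / L[1][1] = 2.
  L[3][2] = (12) / L[2][2] = 3.
Step 4: L[3][3] = √(9) = 3.

L[3][1] = 2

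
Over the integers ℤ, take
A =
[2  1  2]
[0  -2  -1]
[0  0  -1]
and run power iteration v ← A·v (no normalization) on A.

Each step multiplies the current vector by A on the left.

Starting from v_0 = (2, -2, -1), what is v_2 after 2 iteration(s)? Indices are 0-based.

v_2 = (7, -11, -1)

v_0 = (2, -2, -1).
v_1 = A·v_0 = (0, 5, 1).
v_2 = A·v_1 = (7, -11, -1).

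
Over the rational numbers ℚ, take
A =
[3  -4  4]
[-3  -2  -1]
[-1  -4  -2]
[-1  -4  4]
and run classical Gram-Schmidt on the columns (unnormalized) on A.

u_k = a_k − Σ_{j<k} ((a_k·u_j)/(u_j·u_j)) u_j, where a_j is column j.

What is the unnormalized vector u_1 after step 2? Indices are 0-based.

Step 1: u_0 = a_0 = (3, -3, -1, -1).
Step 2: u_1 = a_1 − (1/10)·u_0 = (-43/10, -17/10, -39/10, -39/10).

u_1 = (-43/10, -17/10, -39/10, -39/10)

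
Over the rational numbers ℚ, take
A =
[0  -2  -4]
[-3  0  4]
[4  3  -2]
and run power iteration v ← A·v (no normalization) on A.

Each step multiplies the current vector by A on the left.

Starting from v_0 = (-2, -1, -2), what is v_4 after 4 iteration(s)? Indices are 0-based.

v_0 = (-2, -1, -2).
v_1 = A·v_0 = (10, -2, -7).
v_2 = A·v_1 = (32, -58, 48).
v_3 = A·v_2 = (-76, 96, -142).
v_4 = A·v_3 = (376, -340, 268).

v_4 = (376, -340, 268)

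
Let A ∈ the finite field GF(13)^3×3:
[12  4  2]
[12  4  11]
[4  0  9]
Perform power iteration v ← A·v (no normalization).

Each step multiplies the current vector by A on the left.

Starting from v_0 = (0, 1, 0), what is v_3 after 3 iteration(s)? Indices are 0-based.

v_3 = (3, 4, 10)

v_0 = (0, 1, 0).
v_1 = A·v_0 = (4, 4, 0).
v_2 = A·v_1 = (12, 12, 3).
v_3 = A·v_2 = (3, 4, 10).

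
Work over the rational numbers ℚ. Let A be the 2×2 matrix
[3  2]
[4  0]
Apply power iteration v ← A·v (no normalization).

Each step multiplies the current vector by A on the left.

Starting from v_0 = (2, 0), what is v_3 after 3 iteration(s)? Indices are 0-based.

v_3 = (150, 136)

v_0 = (2, 0).
v_1 = A·v_0 = (6, 8).
v_2 = A·v_1 = (34, 24).
v_3 = A·v_2 = (150, 136).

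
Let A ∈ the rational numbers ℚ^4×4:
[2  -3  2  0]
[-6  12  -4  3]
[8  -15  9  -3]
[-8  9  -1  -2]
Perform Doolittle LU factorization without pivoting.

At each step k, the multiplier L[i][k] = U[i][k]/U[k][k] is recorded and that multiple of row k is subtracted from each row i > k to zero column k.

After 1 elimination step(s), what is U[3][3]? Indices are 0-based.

[col 0] pivot 2
  R1 -= -3*R0 → (0, 3, 2, 3)  (L[1][0] := -3)
  R2 -= 4*R0 → (0, -3, 1, -3)  (L[2][0] := 4)
  R3 -= -4*R0 → (0, -3, 7, -2)  (L[3][0] := -4)

U[3][3] = -2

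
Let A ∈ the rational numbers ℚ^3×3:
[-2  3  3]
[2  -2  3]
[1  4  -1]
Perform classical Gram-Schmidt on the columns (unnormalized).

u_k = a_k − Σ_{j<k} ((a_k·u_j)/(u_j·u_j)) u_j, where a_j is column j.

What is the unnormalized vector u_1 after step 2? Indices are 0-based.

u_1 = (5/3, -2/3, 14/3)

Step 1: u_0 = a_0 = (-2, 2, 1).
Step 2: u_1 = a_1 − (-2/3)·u_0 = (5/3, -2/3, 14/3).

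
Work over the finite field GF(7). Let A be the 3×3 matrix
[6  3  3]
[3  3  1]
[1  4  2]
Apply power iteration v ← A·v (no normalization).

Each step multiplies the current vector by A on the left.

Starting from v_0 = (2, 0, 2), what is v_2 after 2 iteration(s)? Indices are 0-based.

v_2 = (3, 0, 6)

v_0 = (2, 0, 2).
v_1 = A·v_0 = (4, 1, 6).
v_2 = A·v_1 = (3, 0, 6).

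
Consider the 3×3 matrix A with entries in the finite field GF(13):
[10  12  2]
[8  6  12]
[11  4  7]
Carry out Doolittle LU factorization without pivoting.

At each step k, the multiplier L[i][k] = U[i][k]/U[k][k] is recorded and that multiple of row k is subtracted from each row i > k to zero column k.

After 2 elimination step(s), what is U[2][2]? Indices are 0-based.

[col 0] pivot 10
  R1 -= 6*R0 → (0, 12, 0)  (L[1][0] := 6)
  R2 -= 5*R0 → (0, 9, 10)  (L[2][0] := 5)
[col 1] pivot 12
  R2 -= 4*R1 → (0, 0, 10)  (L[2][1] := 4)

U[2][2] = 10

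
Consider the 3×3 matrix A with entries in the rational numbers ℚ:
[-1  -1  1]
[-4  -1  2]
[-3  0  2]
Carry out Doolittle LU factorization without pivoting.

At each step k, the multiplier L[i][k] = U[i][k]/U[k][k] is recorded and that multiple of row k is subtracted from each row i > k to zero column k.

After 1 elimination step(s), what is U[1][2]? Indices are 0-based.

U[1][2] = -2

k=0: U[0][0]=-1
  eliminate (1,0): mult=4, new row 1: (0, 3, -2); set L[1][0]=4
  eliminate (2,0): mult=3, new row 2: (0, 3, -1); set L[2][0]=3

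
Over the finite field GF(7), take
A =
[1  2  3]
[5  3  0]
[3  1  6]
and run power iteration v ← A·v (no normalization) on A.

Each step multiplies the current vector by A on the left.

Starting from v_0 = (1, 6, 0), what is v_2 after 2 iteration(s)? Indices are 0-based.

v_2 = (2, 1, 4)

v_0 = (1, 6, 0).
v_1 = A·v_0 = (6, 2, 2).
v_2 = A·v_1 = (2, 1, 4).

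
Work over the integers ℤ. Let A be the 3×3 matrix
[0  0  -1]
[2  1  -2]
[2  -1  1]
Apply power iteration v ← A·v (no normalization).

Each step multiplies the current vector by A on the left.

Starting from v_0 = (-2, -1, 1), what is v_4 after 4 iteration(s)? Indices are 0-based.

v_0 = (-2, -1, 1).
v_1 = A·v_0 = (-1, -7, -2).
v_2 = A·v_1 = (2, -5, 3).
v_3 = A·v_2 = (-3, -7, 12).
v_4 = A·v_3 = (-12, -37, 13).

v_4 = (-12, -37, 13)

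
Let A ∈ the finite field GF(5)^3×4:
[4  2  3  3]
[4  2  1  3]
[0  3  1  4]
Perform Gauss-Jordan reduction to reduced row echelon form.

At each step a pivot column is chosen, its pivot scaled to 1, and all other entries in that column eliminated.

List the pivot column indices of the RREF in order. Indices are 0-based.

pivot columns: 0, 1, 2

[1] R0 /= 4  ⇒  (1, 3, 2, 2)
     R1 -= 4·R0  ⇒  (0, 0, 3, 0)
[2] R1 <-> R2
[2] R1 /= 3  ⇒  (0, 1, 2, 3)
     R0 -= 3·R1  ⇒  (1, 0, 1, 3)
[3] R2 /= 3  ⇒  (0, 0, 1, 0)
     R0 -= 1·R2  ⇒  (1, 0, 0, 3)
     R1 -= 2·R2  ⇒  (0, 1, 0, 3)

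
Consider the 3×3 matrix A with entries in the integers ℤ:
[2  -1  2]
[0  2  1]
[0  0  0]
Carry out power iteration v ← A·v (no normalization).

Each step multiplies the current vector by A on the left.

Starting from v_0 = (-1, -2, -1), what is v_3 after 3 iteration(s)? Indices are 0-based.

v_0 = (-1, -2, -1).
v_1 = A·v_0 = (-2, -5, 0).
v_2 = A·v_1 = (1, -10, 0).
v_3 = A·v_2 = (12, -20, 0).

v_3 = (12, -20, 0)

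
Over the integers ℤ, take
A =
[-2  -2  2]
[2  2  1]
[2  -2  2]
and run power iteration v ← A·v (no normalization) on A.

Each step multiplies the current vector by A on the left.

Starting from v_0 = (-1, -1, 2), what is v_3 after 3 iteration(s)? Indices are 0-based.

v_3 = (32, 52, 16)

v_0 = (-1, -1, 2).
v_1 = A·v_0 = (8, -2, 4).
v_2 = A·v_1 = (-4, 16, 28).
v_3 = A·v_2 = (32, 52, 16).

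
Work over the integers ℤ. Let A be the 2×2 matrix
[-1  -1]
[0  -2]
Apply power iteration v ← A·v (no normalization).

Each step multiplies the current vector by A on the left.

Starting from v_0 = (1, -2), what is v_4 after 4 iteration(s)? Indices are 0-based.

v_4 = (-29, -32)

v_0 = (1, -2).
v_1 = A·v_0 = (1, 4).
v_2 = A·v_1 = (-5, -8).
v_3 = A·v_2 = (13, 16).
v_4 = A·v_3 = (-29, -32).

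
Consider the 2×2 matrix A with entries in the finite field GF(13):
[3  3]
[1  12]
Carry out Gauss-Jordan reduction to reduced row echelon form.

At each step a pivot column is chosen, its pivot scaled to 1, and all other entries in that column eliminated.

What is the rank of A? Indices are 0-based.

[1] R0 /= 3  ⇒  (1, 1)
     R1 -= 1·R0  ⇒  (0, 11)
[2] R1 /= 11  ⇒  (0, 1)
     R0 -= 1·R1  ⇒  (1, 0)

rank = 2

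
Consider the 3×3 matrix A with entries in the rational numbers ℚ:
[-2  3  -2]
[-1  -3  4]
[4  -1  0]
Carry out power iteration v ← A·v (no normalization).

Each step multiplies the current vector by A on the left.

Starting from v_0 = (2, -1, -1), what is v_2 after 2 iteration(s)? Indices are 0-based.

v_2 = (-17, 50, -17)

v_0 = (2, -1, -1).
v_1 = A·v_0 = (-5, -3, 9).
v_2 = A·v_1 = (-17, 50, -17).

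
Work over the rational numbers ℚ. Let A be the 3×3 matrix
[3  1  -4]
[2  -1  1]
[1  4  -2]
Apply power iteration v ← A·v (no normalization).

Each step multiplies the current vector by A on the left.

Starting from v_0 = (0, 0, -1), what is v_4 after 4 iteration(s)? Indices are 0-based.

v_4 = (-121, 136, -110)

v_0 = (0, 0, -1).
v_1 = A·v_0 = (4, -1, 2).
v_2 = A·v_1 = (3, 11, -4).
v_3 = A·v_2 = (36, -9, 55).
v_4 = A·v_3 = (-121, 136, -110).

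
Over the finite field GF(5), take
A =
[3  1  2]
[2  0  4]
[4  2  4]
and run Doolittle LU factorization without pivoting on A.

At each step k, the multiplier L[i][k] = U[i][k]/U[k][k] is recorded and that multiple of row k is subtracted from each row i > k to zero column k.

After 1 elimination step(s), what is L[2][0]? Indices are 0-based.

L[2][0] = 3

k=0: U[0][0]=3
  eliminate (1,0): mult=4, new row 1: (0, 1, 1); set L[1][0]=4
  eliminate (2,0): mult=3, new row 2: (0, 4, 3); set L[2][0]=3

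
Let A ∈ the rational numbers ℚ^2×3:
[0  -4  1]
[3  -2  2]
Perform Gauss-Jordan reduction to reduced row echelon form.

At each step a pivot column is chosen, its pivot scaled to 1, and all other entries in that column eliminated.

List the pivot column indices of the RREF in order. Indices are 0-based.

pivot columns: 0, 1

step 1: exchange rows 0,1
step 1: normalize row 0 (÷3) = (1, -2/3, 2/3)
step 2: normalize row 1 (÷-4) = (0, 1, -1/4)
  row 0: subtract -2/3×row1 = (1, 0, 1/2)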